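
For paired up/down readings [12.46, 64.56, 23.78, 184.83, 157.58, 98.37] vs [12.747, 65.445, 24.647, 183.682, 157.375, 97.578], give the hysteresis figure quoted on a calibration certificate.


|12.46 - 12.747| = 0.2870
|64.56 - 65.445| = 0.8850
|23.78 - 24.647| = 0.8670
|184.83 - 183.682| = 1.1480
|157.58 - 157.375| = 0.2050
|98.37 - 97.578| = 0.7920
hysteresis = max(diffs) = 1.1480

1.1480


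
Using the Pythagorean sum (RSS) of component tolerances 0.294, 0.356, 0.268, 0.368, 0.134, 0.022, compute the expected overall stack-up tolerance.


RSS = sqrt(0.294^2 + 0.356^2 + 0.268^2 + 0.368^2 + 0.134^2 + 0.022^2)
= sqrt(0.43886)
= 0.6625

0.6625


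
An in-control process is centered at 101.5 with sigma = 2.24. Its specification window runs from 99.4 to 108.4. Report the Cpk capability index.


Cpu = (USL - mean) / (3*sigma) = (108.4 - 101.5) / (3*2.24) = 1.0268
Cpl = (mean - LSL) / (3*sigma) = (101.5 - 99.4) / (3*2.24) = 0.3125
Cpk = min(Cpu, Cpl) = 0.3125

0.3125


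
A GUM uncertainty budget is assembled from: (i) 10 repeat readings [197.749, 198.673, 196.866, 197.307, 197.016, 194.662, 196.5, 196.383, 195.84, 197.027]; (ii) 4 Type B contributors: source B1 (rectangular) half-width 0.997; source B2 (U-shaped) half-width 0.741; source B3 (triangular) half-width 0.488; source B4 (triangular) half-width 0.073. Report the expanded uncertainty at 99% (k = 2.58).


mean = (197.749 + 198.673 + 196.866 + 197.307 + 197.016 + 194.662 + 196.5 + 196.383 + 195.84 + 197.027) / 10 = 196.8023
s = sqrt(sum((x - mean)^2)/(n-1)) = 1.0813983
u_A = s / sqrt(n) = 1.0813983 / sqrt(10) = 0.34196817
u_B1 = 0.997 / sqrt(3) = 0.57561822
u_B2 = 0.741 / sqrt(2) = 0.52396612
u_B3 = 0.488 / sqrt(6) = 0.19922517
u_B4 = 0.073 / sqrt(6) = 0.029802125
uc = sqrt(0.34196817^2 + 0.57561822^2 + 0.52396612^2 + 0.19922517^2 + 0.029802125^2) = 0.87372644
U = k * uc = 2.58 * 0.87372644
U = 2.2542

2.2542


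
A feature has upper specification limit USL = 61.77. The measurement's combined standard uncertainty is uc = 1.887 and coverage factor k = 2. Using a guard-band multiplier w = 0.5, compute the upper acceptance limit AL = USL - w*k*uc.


U = k * uc = 2 * 1.887 = 3.774
guard band g = w * U = 0.5 * 3.774 = 1.887
AL = USL - g = 61.77 - 1.887
AL = 59.8830

59.8830


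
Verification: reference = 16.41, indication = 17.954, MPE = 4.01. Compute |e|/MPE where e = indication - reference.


e = indication - reference = 17.954 - 16.41 = 1.5440
|e| = 1.5440
ratio = |e| / MPE = 1.5440 / 4.01
ratio = 0.3850

0.3850


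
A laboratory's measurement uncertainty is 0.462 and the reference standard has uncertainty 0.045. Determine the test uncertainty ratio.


TUR = u_lab / u_ref
= 0.462 / 0.045
= 10.2667

10.2667


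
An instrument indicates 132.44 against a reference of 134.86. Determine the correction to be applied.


Correction = standard - reading
= 134.86 - 132.44
= 2.4200

2.4200


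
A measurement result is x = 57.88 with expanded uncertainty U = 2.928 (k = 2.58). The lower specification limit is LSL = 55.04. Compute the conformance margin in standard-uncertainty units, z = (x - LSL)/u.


u = U / k = 2.928 / 2.58 = 1.1348837
margin = |LSL - x| = |55.04 - 57.88| = 2.84
z = margin / u = 2.84 / 1.1348837
z = 2.5025

2.5025


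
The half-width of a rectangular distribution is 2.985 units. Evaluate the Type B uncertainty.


u_B = half_width / sqrt(3)
u_B = 2.985 / 1.7320508
u_B = 1.7234

1.7234


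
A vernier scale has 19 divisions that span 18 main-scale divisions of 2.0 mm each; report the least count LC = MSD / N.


LC = MSD / n_div
= 2.0 / 19
= 0.1053

0.1053


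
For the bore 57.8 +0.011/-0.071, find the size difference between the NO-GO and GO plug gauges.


GO = nominal - lower_tol (smallest hole = maximum material condition)
GO = 57.8 - 0.071 = 57.729
NO-GO = nominal + upper_tol (largest hole = least material condition)
NO-GO = 57.8 + 0.011 = 57.811
spread = NO-GO - GO = 57.811 - 57.729 = 0.0820

0.0820


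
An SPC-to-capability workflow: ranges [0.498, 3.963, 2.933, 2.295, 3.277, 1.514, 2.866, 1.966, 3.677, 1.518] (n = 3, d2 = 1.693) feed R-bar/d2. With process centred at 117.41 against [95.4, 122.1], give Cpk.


R_bar = (0.498 + 3.963 + 2.933 + 2.295 + 3.277 + 1.514 + 2.866 + 1.966 + 3.677 + 1.518) / 10 = 2.4507
sigma = R_bar / d2 = 2.4507 / 1.693 = 1.4475487
Cp = (USL - LSL)/(6*sigma) = (122.1 - 95.4)/(6*1.4475487) = 3.0742
Cpu = (122.1 - 117.41)/(3*1.4475487) = 1.0800
Cpl = (117.41 - 95.4)/(3*1.4475487) = 5.0683
Cpk = min(Cpu, Cpl) = 1.0800

1.0800


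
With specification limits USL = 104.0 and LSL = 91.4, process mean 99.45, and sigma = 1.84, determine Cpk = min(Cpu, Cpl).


Cpu = (USL - mean) / (3*sigma) = (104.0 - 99.45) / (3*1.84) = 0.8243
Cpl = (mean - LSL) / (3*sigma) = (99.45 - 91.4) / (3*1.84) = 1.4583
Cpk = min(Cpu, Cpl) = 0.8243

0.8243


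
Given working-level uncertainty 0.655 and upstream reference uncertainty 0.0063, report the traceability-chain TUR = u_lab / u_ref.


TUR = u_lab / u_ref
= 0.655 / 0.0063
= 103.9683

103.9683


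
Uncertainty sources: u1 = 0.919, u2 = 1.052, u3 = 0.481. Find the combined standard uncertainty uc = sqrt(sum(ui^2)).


uc = sqrt(0.919^2 + 1.052^2 + 0.481^2)
uc = sqrt(2.182626)
uc = 1.4774

1.4774


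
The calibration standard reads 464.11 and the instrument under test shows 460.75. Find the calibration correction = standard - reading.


Correction = standard - reading
= 464.11 - 460.75
= 3.3600

3.3600


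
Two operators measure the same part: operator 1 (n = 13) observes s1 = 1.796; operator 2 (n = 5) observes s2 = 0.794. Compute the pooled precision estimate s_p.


s_p = sqrt(((n1-1)*s1^2 + (n2-1)*s2^2) / (n1+n2-2))
numerator = (13-1)*1.796^2 + (5-1)*0.794^2 = 38.707392 + 2.521744 = 41.229136
denominator = 13 + 5 - 2 = 16
s_p^2 = 41.229136 / 16 = 2.576821
s_p = sqrt(2.576821) = 1.6052

1.6052


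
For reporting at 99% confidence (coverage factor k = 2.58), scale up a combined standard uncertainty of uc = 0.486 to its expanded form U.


U = k * uc
U = 2.58 * 0.486
U = 1.2539

1.2539


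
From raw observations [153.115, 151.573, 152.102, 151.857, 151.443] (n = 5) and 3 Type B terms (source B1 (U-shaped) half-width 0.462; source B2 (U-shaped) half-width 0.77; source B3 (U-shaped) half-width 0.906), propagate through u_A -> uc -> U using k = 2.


mean = (153.115 + 151.573 + 152.102 + 151.857 + 151.443) / 5 = 152.018
s = sqrt(sum((x - mean)^2)/(n-1)) = 0.66427329
u_A = s / sqrt(n) = 0.66427329 / sqrt(5) = 0.29707205
u_B1 = 0.462 / sqrt(2) = 0.32668333
u_B2 = 0.77 / sqrt(2) = 0.54447222
u_B3 = 0.906 / sqrt(2) = 0.64063874
uc = sqrt(0.29707205^2 + 0.32668333^2 + 0.54447222^2 + 0.64063874^2) = 0.94965351
U = k * uc = 2 * 0.94965351
U = 1.8993

1.8993


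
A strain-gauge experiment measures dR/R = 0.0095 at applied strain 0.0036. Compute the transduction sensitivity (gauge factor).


GF = (dR/R) / epsilon
= 0.0095 / 0.0036
= 2.6389

2.6389


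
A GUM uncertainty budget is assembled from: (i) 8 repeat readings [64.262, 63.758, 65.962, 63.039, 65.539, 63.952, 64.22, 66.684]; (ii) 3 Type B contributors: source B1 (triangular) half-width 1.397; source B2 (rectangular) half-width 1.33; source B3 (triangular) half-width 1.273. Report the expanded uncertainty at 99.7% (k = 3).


mean = (64.262 + 63.758 + 65.962 + 63.039 + 65.539 + 63.952 + 64.22 + 66.684) / 8 = 64.677
s = sqrt(sum((x - mean)^2)/(n-1)) = 1.2453698
u_A = s / sqrt(n) = 1.2453698 / sqrt(8) = 0.44030472
u_B1 = 1.397 / sqrt(6) = 0.57032286
u_B2 = 1.33 / sqrt(3) = 0.76787586
u_B3 = 1.273 / sqrt(6) = 0.51970007
uc = sqrt(0.44030472^2 + 0.57032286^2 + 0.76787586^2 + 0.51970007^2) = 1.1742478
U = k * uc = 3 * 1.1742478
U = 3.5227

3.5227


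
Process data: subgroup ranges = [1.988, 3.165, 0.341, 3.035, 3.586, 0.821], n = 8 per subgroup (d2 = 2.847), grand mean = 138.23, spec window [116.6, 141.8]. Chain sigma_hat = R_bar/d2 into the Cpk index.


R_bar = (1.988 + 3.165 + 0.341 + 3.035 + 3.586 + 0.821) / 6 = 2.156
sigma = R_bar / d2 = 2.156 / 2.847 = 0.75728837
Cp = (USL - LSL)/(6*sigma) = (141.8 - 116.6)/(6*0.75728837) = 5.5461
Cpu = (141.8 - 138.23)/(3*0.75728837) = 1.5714
Cpl = (138.23 - 116.6)/(3*0.75728837) = 9.5208
Cpk = min(Cpu, Cpl) = 1.5714

1.5714


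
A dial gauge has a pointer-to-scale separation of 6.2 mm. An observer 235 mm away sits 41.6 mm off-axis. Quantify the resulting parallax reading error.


error = h * offset / d
= 6.2 * 41.6 / 235
= 1.0975

1.0975


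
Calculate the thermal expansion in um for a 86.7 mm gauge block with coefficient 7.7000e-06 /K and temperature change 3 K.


dL = L * alpha * dT
= 86.7 * 7.7000e-06 * 3
= 0.0020028 mm
dL_um = 0.0020028 * 1000 = 2.0028 um

2.0028


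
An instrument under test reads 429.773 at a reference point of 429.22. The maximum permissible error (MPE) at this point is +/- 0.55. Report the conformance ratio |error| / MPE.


e = indication - reference = 429.773 - 429.22 = 0.5530
|e| = 0.5530
ratio = |e| / MPE = 0.5530 / 0.55
ratio = 1.0055

1.0055


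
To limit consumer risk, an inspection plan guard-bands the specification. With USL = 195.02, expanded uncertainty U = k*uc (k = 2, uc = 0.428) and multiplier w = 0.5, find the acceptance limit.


U = k * uc = 2 * 0.428 = 0.856
guard band g = w * U = 0.5 * 0.856 = 0.428
AL = USL - g = 195.02 - 0.428
AL = 194.5920

194.5920


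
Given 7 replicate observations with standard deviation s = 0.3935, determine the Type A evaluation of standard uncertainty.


u_A = s / sqrt(n)
u_A = 0.3935 / sqrt(7)
u_A = 0.3935 / 2.6457513
u_A = 0.1487

0.1487


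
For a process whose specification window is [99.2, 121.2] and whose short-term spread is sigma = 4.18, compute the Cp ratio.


Cp = (USL - LSL) / (6 * sigma)
= (121.2 - 99.2) / (6 * 4.18)
= 22.0000 / 25.0800
= 0.8772

0.8772


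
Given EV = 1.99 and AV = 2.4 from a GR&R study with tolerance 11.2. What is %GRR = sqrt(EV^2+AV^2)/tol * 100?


GRR = sqrt(EV^2 + AV^2) = sqrt(1.99^2 + 2.4^2) = 3.1177075
%GRR = GRR / tol * 100 = 3.1177075 / 11.2 * 100
%GRR = 27.8367

27.8367


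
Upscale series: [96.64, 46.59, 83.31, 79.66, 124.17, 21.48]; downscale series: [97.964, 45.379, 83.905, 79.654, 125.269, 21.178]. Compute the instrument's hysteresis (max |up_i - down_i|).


|96.64 - 97.964| = 1.3240
|46.59 - 45.379| = 1.2110
|83.31 - 83.905| = 0.5950
|79.66 - 79.654| = 0.0060
|124.17 - 125.269| = 1.0990
|21.48 - 21.178| = 0.3020
hysteresis = max(diffs) = 1.3240

1.3240


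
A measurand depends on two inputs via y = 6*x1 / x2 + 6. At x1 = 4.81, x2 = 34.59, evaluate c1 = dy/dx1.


y = 6*x1 / x2 + 6
dy/dx1 = 6/x2
Evaluate at x2 = 34.59: c1 = 6 / 34.59
c1 = 0.1735

0.1735


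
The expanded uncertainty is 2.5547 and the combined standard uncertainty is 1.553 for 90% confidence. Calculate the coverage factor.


k = U / uc
k = 2.5547 / 1.553
k = 1.645

1.645


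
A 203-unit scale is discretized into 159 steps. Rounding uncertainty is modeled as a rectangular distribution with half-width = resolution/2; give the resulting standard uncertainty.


resolution = range / divisions
resolution = 203 / 159 = 1.2767296
u_res = resolution / (2*sqrt(3))
u_res = 1.2767296 / 3.4641016
u_res = 0.3686

0.3686


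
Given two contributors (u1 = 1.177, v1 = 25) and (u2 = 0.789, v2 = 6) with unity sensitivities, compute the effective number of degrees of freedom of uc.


uc = sqrt(u1^2 + u2^2) = sqrt(1.177^2 + 0.789^2) = 1.4169862
v_eff = uc^4 / (u1^4/v1 + u2^4/v2)
= 1.4169862^4 / (1.177^4/25 + 0.789^4/6)
= 4.0314612 / 0.14135419
v_eff = 28.5203

28.5203


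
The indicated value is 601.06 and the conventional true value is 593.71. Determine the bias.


Systematic error = measured - true
= 601.06 - 593.71
= 7.3500

7.3500


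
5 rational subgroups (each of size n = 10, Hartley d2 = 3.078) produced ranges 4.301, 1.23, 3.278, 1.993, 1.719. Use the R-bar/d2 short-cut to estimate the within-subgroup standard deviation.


R_bar = (4.301 + 1.23 + 3.278 + 1.993 + 1.719) / 5
R_bar = 12.521 / 5 = 2.5042
sigma_hat = R_bar / d2 = 2.5042 / 3.078 = 0.8136

0.8136


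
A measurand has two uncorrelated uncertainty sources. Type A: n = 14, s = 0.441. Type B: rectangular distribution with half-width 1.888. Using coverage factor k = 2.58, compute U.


u_A = s / sqrt(n) = 0.441 / sqrt(14) = 0.11786221
u_B = half_width / sqrt(3) = 1.888 / sqrt(3) = 1.0900373
uc = sqrt(u_A^2 + u_B^2) = sqrt(0.11786221^2 + 1.0900373^2) = 1.0963908
U = k * uc = 2.58 * 1.0963908
U = 2.8287

2.8287


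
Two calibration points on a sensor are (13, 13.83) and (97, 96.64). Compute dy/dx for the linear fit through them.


slope = (y2 - y1) / (x2 - x1)
= (96.64 - 13.83) / (97 - 13)
= 82.8100 / 84
= 0.9858

0.9858


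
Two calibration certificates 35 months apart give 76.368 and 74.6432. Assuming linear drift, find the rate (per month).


rate = (v2 - v1) / months
= (74.6432 - 76.368) / 35
= -1.7248 / 35
= -0.0493

-0.0493


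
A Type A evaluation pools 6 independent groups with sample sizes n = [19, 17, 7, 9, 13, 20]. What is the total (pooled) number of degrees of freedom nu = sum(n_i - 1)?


nu = sum_i (n_i - 1)
nu = ((19 - 1) + (17 - 1) + (7 - 1) + (9 - 1) + (13 - 1) + (20 - 1))
nu = 18 + 16 + 6 + 8 + 12 + 19
nu = 79

79


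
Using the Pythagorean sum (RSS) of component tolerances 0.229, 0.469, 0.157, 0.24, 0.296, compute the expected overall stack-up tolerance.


RSS = sqrt(0.229^2 + 0.469^2 + 0.157^2 + 0.24^2 + 0.296^2)
= sqrt(0.442267)
= 0.6650

0.6650


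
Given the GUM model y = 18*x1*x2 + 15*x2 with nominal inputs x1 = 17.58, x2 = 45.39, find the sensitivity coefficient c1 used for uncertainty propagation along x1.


y = 18*x1*x2 + 15*x2
dy/dx1 = 18*x2
Evaluate at x2 = 45.39: c1 = 18 * 45.39
c1 = 817.0200

817.0200


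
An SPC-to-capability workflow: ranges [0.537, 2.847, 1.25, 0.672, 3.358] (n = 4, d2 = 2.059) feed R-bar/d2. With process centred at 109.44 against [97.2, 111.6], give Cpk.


R_bar = (0.537 + 2.847 + 1.25 + 0.672 + 3.358) / 5 = 1.7328
sigma = R_bar / d2 = 1.7328 / 2.059 = 0.84157358
Cp = (USL - LSL)/(6*sigma) = (111.6 - 97.2)/(6*0.84157358) = 2.8518
Cpu = (111.6 - 109.44)/(3*0.84157358) = 0.8555
Cpl = (109.44 - 97.2)/(3*0.84157358) = 4.8481
Cpk = min(Cpu, Cpl) = 0.8555

0.8555


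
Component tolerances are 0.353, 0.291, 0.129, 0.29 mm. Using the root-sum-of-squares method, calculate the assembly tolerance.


RSS = sqrt(0.353^2 + 0.291^2 + 0.129^2 + 0.29^2)
= sqrt(0.310031)
= 0.5568

0.5568


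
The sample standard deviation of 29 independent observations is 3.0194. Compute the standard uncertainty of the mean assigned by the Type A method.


u_A = s / sqrt(n)
u_A = 3.0194 / sqrt(29)
u_A = 3.0194 / 5.3851648
u_A = 0.5607

0.5607


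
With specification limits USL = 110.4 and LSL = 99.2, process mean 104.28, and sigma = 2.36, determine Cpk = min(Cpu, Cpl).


Cpu = (USL - mean) / (3*sigma) = (110.4 - 104.28) / (3*2.36) = 0.8644
Cpl = (mean - LSL) / (3*sigma) = (104.28 - 99.2) / (3*2.36) = 0.7175
Cpk = min(Cpu, Cpl) = 0.7175

0.7175


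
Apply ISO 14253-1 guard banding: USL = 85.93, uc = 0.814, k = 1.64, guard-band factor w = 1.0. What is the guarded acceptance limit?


U = k * uc = 1.64 * 0.814 = 1.33496
guard band g = w * U = 1.0 * 1.33496 = 1.33496
AL = USL - g = 85.93 - 1.33496
AL = 84.5950

84.5950


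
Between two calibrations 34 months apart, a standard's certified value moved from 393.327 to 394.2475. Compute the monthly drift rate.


rate = (v2 - v1) / months
= (394.2475 - 393.327) / 34
= 0.9205 / 34
= 0.0271

0.0271


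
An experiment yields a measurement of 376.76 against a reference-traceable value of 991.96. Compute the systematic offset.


Systematic error = measured - true
= 376.76 - 991.96
= -615.2000

-615.2000


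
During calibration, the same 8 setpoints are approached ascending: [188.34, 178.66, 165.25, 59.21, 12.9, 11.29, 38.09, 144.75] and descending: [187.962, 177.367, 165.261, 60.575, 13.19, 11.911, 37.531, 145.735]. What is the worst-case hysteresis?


|188.34 - 187.962| = 0.3780
|178.66 - 177.367| = 1.2930
|165.25 - 165.261| = 0.0110
|59.21 - 60.575| = 1.3650
|12.9 - 13.19| = 0.2900
|11.29 - 11.911| = 0.6210
|38.09 - 37.531| = 0.5590
|144.75 - 145.735| = 0.9850
hysteresis = max(diffs) = 1.3650

1.3650


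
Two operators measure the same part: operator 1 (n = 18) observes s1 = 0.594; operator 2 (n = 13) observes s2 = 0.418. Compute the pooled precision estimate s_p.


s_p = sqrt(((n1-1)*s1^2 + (n2-1)*s2^2) / (n1+n2-2))
numerator = (18-1)*0.594^2 + (13-1)*0.418^2 = 5.998212 + 2.096688 = 8.0949
denominator = 18 + 13 - 2 = 29
s_p^2 = 8.0949 / 29 = 0.27913448
s_p = sqrt(0.27913448) = 0.5283

0.5283


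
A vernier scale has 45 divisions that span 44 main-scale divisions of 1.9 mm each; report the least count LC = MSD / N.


LC = MSD / n_div
= 1.9 / 45
= 0.0422

0.0422


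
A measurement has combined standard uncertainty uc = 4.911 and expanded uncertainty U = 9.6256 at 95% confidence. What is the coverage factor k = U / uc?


k = U / uc
k = 9.6256 / 4.911
k = 1.96

1.96


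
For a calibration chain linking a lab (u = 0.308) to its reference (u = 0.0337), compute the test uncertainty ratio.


TUR = u_lab / u_ref
= 0.308 / 0.0337
= 9.1395

9.1395


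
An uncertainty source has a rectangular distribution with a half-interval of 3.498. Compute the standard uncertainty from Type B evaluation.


u_B = half_width / sqrt(3)
u_B = 3.498 / 1.7320508
u_B = 2.0196

2.0196


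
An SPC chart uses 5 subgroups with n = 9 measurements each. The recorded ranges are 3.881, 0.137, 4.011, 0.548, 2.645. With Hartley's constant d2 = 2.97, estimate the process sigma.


R_bar = (3.881 + 0.137 + 4.011 + 0.548 + 2.645) / 5
R_bar = 11.222 / 5 = 2.2444
sigma_hat = R_bar / d2 = 2.2444 / 2.97 = 0.7557

0.7557


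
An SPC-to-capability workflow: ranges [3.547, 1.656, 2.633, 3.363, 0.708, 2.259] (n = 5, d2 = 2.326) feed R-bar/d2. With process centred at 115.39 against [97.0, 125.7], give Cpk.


R_bar = (3.547 + 1.656 + 2.633 + 3.363 + 0.708 + 2.259) / 6 = 2.361
sigma = R_bar / d2 = 2.361 / 2.326 = 1.0150473
Cp = (USL - LSL)/(6*sigma) = (125.7 - 97.0)/(6*1.0150473) = 4.7124
Cpu = (125.7 - 115.39)/(3*1.0150473) = 3.3857
Cpl = (115.39 - 97.0)/(3*1.0150473) = 6.0391
Cpk = min(Cpu, Cpl) = 3.3857

3.3857


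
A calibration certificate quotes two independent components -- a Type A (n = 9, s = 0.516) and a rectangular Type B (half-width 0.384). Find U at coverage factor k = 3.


u_A = s / sqrt(n) = 0.516 / sqrt(9) = 0.172
u_B = half_width / sqrt(3) = 0.384 / sqrt(3) = 0.2217025
uc = sqrt(u_A^2 + u_B^2) = sqrt(0.172^2 + 0.2217025^2) = 0.28059936
U = k * uc = 3 * 0.28059936
U = 0.8418

0.8418


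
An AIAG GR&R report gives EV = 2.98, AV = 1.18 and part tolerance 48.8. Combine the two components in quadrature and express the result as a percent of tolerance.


GRR = sqrt(EV^2 + AV^2) = sqrt(2.98^2 + 1.18^2) = 3.2051209
%GRR = GRR / tol * 100 = 3.2051209 / 48.8 * 100
%GRR = 6.5679

6.5679


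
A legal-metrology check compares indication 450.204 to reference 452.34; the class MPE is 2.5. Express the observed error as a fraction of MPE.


e = indication - reference = 450.204 - 452.34 = -2.1360
|e| = 2.1360
ratio = |e| / MPE = 2.1360 / 2.5
ratio = 0.8544

0.8544


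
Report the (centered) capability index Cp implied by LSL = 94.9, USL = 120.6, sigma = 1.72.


Cp = (USL - LSL) / (6 * sigma)
= (120.6 - 94.9) / (6 * 1.72)
= 25.7000 / 10.3200
= 2.4903

2.4903


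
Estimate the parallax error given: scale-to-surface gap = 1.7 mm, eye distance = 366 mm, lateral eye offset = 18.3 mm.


error = h * offset / d
= 1.7 * 18.3 / 366
= 0.0850

0.0850


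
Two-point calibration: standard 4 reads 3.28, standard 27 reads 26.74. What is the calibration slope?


slope = (y2 - y1) / (x2 - x1)
= (26.74 - 3.28) / (27 - 4)
= 23.4600 / 23
= 1.0200

1.0200


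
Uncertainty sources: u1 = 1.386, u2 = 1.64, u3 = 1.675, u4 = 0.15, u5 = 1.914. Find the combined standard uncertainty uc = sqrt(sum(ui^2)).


uc = sqrt(1.386^2 + 1.64^2 + 1.675^2 + 0.15^2 + 1.914^2)
uc = sqrt(11.102117)
uc = 3.3320

3.3320


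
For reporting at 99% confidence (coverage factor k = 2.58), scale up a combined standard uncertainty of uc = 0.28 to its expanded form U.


U = k * uc
U = 2.58 * 0.28
U = 0.7224

0.7224


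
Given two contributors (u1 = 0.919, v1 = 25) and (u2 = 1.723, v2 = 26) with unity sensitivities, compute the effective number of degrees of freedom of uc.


uc = sqrt(u1^2 + u2^2) = sqrt(0.919^2 + 1.723^2) = 1.9527647
v_eff = uc^4 / (u1^4/v1 + u2^4/v2)
= 1.9527647^4 / (0.919^4/25 + 1.723^4/26)
= 14.54118 / 0.3675064
v_eff = 39.5671

39.5671


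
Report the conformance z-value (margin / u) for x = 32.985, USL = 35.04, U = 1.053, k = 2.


u = U / k = 1.053 / 2 = 0.5265
margin = |USL - x| = |35.04 - 32.985| = 2.055
z = margin / u = 2.055 / 0.5265
z = 3.9031

3.9031


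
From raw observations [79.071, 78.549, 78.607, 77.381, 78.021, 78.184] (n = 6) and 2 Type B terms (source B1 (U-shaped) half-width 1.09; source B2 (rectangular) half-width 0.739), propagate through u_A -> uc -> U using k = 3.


mean = (79.071 + 78.549 + 78.607 + 77.381 + 78.021 + 78.184) / 6 = 78.30216667
s = sqrt(sum((x - mean)^2)/(n-1)) = 0.58077893
u_A = s / sqrt(n) = 0.58077893 / sqrt(6) = 0.23710201
u_B1 = 1.09 / sqrt(2) = 0.77074639
u_B2 = 0.739 / sqrt(3) = 0.42666185
uc = sqrt(0.23710201^2 + 0.77074639^2 + 0.42666185^2) = 0.91230899
U = k * uc = 3 * 0.91230899
U = 2.7369

2.7369


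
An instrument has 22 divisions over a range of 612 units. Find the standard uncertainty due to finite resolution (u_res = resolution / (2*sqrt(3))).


resolution = range / divisions
resolution = 612 / 22 = 27.818182
u_res = resolution / (2*sqrt(3))
u_res = 27.818182 / 3.4641016
u_res = 8.0304

8.0304


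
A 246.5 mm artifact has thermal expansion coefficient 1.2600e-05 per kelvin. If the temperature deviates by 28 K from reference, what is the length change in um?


dL = L * alpha * dT
= 246.5 * 1.2600e-05 * 28
= 0.0869652 mm
dL_um = 0.0869652 * 1000 = 86.9652 um

86.9652


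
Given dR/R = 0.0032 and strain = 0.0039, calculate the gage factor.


GF = (dR/R) / epsilon
= 0.0032 / 0.0039
= 0.8205

0.8205


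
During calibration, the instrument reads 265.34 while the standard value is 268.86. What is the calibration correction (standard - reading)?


Correction = standard - reading
= 268.86 - 265.34
= 3.5200

3.5200


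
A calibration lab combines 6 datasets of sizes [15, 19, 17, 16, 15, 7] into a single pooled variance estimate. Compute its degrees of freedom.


nu = sum_i (n_i - 1)
nu = ((15 - 1) + (19 - 1) + (17 - 1) + (16 - 1) + (15 - 1) + (7 - 1))
nu = 14 + 18 + 16 + 15 + 14 + 6
nu = 83

83


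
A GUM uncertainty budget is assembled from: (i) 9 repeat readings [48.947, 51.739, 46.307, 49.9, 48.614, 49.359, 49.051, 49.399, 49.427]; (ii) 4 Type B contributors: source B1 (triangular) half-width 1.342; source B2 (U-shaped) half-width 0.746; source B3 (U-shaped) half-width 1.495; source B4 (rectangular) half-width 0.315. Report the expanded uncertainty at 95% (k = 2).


mean = (48.947 + 51.739 + 46.307 + 49.9 + 48.614 + 49.359 + 49.051 + 49.399 + 49.427) / 9 = 49.19366667
s = sqrt(sum((x - mean)^2)/(n-1)) = 1.407641
u_A = s / sqrt(n) = 1.407641 / sqrt(9) = 0.46921367
u_B1 = 1.342 / sqrt(6) = 0.54786921
u_B2 = 0.746 / sqrt(2) = 0.52750166
u_B3 = 1.495 / sqrt(2) = 1.0571246
u_B4 = 0.315 / sqrt(3) = 0.18186533
uc = sqrt(0.46921367^2 + 0.54786921^2 + 0.52750166^2 + 1.0571246^2 + 0.18186533^2) = 1.3961259
U = k * uc = 2 * 1.3961259
U = 2.7923

2.7923


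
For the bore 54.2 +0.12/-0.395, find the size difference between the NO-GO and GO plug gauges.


GO = nominal - lower_tol (smallest hole = maximum material condition)
GO = 54.2 - 0.395 = 53.805
NO-GO = nominal + upper_tol (largest hole = least material condition)
NO-GO = 54.2 + 0.12 = 54.32
spread = NO-GO - GO = 54.32 - 53.805 = 0.5150

0.5150


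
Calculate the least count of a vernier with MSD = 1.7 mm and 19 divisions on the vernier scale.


LC = MSD / n_div
= 1.7 / 19
= 0.0895

0.0895


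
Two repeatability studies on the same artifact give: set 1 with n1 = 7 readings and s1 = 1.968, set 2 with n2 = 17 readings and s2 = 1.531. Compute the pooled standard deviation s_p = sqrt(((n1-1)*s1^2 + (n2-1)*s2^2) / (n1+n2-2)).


s_p = sqrt(((n1-1)*s1^2 + (n2-1)*s2^2) / (n1+n2-2))
numerator = (7-1)*1.968^2 + (17-1)*1.531^2 = 23.238144 + 37.503376 = 60.74152
denominator = 7 + 17 - 2 = 22
s_p^2 = 60.74152 / 22 = 2.7609782
s_p = sqrt(2.7609782) = 1.6616

1.6616


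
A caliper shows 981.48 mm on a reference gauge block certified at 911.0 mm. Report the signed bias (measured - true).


Systematic error = measured - true
= 981.48 - 911.0
= 70.4800

70.4800


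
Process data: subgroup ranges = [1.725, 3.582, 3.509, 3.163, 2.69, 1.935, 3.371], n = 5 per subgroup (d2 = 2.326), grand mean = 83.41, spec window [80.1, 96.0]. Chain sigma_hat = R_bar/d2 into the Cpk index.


R_bar = (1.725 + 3.582 + 3.509 + 3.163 + 2.69 + 1.935 + 3.371) / 7 = 2.8535714
sigma = R_bar / d2 = 2.8535714 / 2.326 = 1.2268149
Cp = (USL - LSL)/(6*sigma) = (96.0 - 80.1)/(6*1.2268149) = 2.1601
Cpu = (96.0 - 83.41)/(3*1.2268149) = 3.4208
Cpl = (83.41 - 80.1)/(3*1.2268149) = 0.8993
Cpk = min(Cpu, Cpl) = 0.8993

0.8993


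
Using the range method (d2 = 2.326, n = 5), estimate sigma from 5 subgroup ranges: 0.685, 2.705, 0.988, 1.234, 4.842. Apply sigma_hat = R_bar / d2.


R_bar = (0.685 + 2.705 + 0.988 + 1.234 + 4.842) / 5
R_bar = 10.454 / 5 = 2.0908
sigma_hat = R_bar / d2 = 2.0908 / 2.326 = 0.8989

0.8989


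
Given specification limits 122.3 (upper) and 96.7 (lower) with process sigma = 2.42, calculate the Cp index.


Cp = (USL - LSL) / (6 * sigma)
= (122.3 - 96.7) / (6 * 2.42)
= 25.6000 / 14.5200
= 1.7631

1.7631


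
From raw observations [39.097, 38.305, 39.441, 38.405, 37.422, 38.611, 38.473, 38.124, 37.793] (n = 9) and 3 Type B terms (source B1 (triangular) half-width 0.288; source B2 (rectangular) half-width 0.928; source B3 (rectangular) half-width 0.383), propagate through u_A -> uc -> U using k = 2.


mean = (39.097 + 38.305 + 39.441 + 38.405 + 37.422 + 38.611 + 38.473 + 38.124 + 37.793) / 9 = 38.40788889
s = sqrt(sum((x - mean)^2)/(n-1)) = 0.61531891
u_A = s / sqrt(n) = 0.61531891 / sqrt(9) = 0.2051063
u_B1 = 0.288 / sqrt(6) = 0.11757551
u_B2 = 0.928 / sqrt(3) = 0.53578105
u_B3 = 0.383 / sqrt(3) = 0.22112515
uc = sqrt(0.2051063^2 + 0.11757551^2 + 0.53578105^2 + 0.22112515^2) = 0.62597944
U = k * uc = 2 * 0.62597944
U = 1.2520

1.2520


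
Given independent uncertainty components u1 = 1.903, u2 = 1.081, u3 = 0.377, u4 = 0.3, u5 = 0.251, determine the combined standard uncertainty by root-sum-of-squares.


uc = sqrt(1.903^2 + 1.081^2 + 0.377^2 + 0.3^2 + 0.251^2)
uc = sqrt(5.0851)
uc = 2.2550

2.2550


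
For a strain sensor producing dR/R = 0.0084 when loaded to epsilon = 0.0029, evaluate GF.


GF = (dR/R) / epsilon
= 0.0084 / 0.0029
= 2.8966

2.8966


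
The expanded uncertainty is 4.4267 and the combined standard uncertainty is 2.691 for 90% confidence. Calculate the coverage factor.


k = U / uc
k = 4.4267 / 2.691
k = 1.645

1.645


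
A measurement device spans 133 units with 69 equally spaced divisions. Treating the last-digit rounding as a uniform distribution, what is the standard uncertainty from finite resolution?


resolution = range / divisions
resolution = 133 / 69 = 1.9275362
u_res = resolution / (2*sqrt(3))
u_res = 1.9275362 / 3.4641016
u_res = 0.5564

0.5564


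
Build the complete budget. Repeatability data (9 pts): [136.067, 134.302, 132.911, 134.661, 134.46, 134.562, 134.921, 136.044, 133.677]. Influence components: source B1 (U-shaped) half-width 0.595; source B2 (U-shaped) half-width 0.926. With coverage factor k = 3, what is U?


mean = (136.067 + 134.302 + 132.911 + 134.661 + 134.46 + 134.562 + 134.921 + 136.044 + 133.677) / 9 = 134.6227778
s = sqrt(sum((x - mean)^2)/(n-1)) = 1.0095677
u_A = s / sqrt(n) = 1.0095677 / sqrt(9) = 0.33652257
u_B1 = 0.595 / sqrt(2) = 0.42072853
u_B2 = 0.926 / sqrt(2) = 0.65478088
uc = sqrt(0.33652257^2 + 0.42072853^2 + 0.65478088^2) = 0.84793746
U = k * uc = 3 * 0.84793746
U = 2.5438

2.5438


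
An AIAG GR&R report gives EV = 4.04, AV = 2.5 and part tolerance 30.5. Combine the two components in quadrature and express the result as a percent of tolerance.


GRR = sqrt(EV^2 + AV^2) = sqrt(4.04^2 + 2.5^2) = 4.7509578
%GRR = GRR / tol * 100 = 4.7509578 / 30.5 * 100
%GRR = 15.5769

15.5769


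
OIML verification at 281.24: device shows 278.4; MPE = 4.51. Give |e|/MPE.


e = indication - reference = 278.4 - 281.24 = -2.8400
|e| = 2.8400
ratio = |e| / MPE = 2.8400 / 4.51
ratio = 0.6297

0.6297


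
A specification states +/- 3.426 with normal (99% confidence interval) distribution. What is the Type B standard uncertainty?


u_B = half_width / 2.576
u_B = 3.426 / 2.576
u_B = 1.3300

1.3300


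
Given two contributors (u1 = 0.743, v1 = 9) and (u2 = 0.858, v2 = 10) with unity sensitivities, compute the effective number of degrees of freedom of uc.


uc = sqrt(u1^2 + u2^2) = sqrt(0.743^2 + 0.858^2) = 1.1349947
v_eff = uc^4 / (u1^4/v1 + u2^4/v2)
= 1.1349947^4 / (0.743^4/9 + 0.858^4/10)
= 1.6594927 / 0.088055754
v_eff = 18.8459

18.8459


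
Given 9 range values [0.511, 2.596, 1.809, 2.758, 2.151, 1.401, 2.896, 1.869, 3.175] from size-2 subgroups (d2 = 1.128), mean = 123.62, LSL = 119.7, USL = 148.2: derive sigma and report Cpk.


R_bar = (0.511 + 2.596 + 1.809 + 2.758 + 2.151 + 1.401 + 2.896 + 1.869 + 3.175) / 9 = 2.1295556
sigma = R_bar / d2 = 2.1295556 / 1.128 = 1.8879039
Cp = (USL - LSL)/(6*sigma) = (148.2 - 119.7)/(6*1.8879039) = 2.5160
Cpu = (148.2 - 123.62)/(3*1.8879039) = 4.3399
Cpl = (123.62 - 119.7)/(3*1.8879039) = 0.6921
Cpk = min(Cpu, Cpl) = 0.6921

0.6921


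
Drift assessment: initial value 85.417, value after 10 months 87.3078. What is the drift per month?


rate = (v2 - v1) / months
= (87.3078 - 85.417) / 10
= 1.8908 / 10
= 0.1891

0.1891


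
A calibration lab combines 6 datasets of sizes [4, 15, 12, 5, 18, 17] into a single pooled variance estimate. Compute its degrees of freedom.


nu = sum_i (n_i - 1)
nu = ((4 - 1) + (15 - 1) + (12 - 1) + (5 - 1) + (18 - 1) + (17 - 1))
nu = 3 + 14 + 11 + 4 + 17 + 16
nu = 65

65


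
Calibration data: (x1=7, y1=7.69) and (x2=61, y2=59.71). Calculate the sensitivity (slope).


slope = (y2 - y1) / (x2 - x1)
= (59.71 - 7.69) / (61 - 7)
= 52.0200 / 54
= 0.9633

0.9633


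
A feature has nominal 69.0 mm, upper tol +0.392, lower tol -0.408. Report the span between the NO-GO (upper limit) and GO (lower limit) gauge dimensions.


GO = nominal - lower_tol (smallest hole = maximum material condition)
GO = 69.0 - 0.408 = 68.592
NO-GO = nominal + upper_tol (largest hole = least material condition)
NO-GO = 69.0 + 0.392 = 69.392
spread = NO-GO - GO = 69.392 - 68.592 = 0.8000

0.8000


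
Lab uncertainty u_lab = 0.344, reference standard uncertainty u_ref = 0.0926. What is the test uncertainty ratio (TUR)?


TUR = u_lab / u_ref
= 0.344 / 0.0926
= 3.7149

3.7149


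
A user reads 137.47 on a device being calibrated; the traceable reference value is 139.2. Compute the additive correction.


Correction = standard - reading
= 139.2 - 137.47
= 1.7300

1.7300


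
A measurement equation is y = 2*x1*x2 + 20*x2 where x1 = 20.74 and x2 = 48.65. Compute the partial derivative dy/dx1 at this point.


y = 2*x1*x2 + 20*x2
dy/dx1 = 2*x2
Evaluate at x2 = 48.65: c1 = 2 * 48.65
c1 = 97.3000

97.3000


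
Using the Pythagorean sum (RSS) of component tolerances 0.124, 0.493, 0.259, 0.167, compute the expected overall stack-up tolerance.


RSS = sqrt(0.124^2 + 0.493^2 + 0.259^2 + 0.167^2)
= sqrt(0.353395)
= 0.5945

0.5945


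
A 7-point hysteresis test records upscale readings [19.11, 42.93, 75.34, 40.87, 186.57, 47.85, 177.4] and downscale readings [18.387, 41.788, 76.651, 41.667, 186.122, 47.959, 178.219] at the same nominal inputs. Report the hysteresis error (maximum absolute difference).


|19.11 - 18.387| = 0.7230
|42.93 - 41.788| = 1.1420
|75.34 - 76.651| = 1.3110
|40.87 - 41.667| = 0.7970
|186.57 - 186.122| = 0.4480
|47.85 - 47.959| = 0.1090
|177.4 - 178.219| = 0.8190
hysteresis = max(diffs) = 1.3110

1.3110


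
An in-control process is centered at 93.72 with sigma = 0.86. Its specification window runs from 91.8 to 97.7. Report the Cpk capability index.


Cpu = (USL - mean) / (3*sigma) = (97.7 - 93.72) / (3*0.86) = 1.5426
Cpl = (mean - LSL) / (3*sigma) = (93.72 - 91.8) / (3*0.86) = 0.7442
Cpk = min(Cpu, Cpl) = 0.7442

0.7442


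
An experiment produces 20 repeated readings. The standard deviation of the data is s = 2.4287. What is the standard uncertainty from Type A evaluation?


u_A = s / sqrt(n)
u_A = 2.4287 / sqrt(20)
u_A = 2.4287 / 4.472136
u_A = 0.5431

0.5431


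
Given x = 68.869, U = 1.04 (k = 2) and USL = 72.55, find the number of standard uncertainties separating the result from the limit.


u = U / k = 1.04 / 2 = 0.52
margin = |USL - x| = |72.55 - 68.869| = 3.681
z = margin / u = 3.681 / 0.52
z = 7.0788

7.0788


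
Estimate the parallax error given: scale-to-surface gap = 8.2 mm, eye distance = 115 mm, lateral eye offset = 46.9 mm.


error = h * offset / d
= 8.2 * 46.9 / 115
= 3.3442

3.3442


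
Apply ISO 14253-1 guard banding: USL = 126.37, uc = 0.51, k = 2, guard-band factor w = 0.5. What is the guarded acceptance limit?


U = k * uc = 2 * 0.51 = 1.02
guard band g = w * U = 0.5 * 1.02 = 0.51
AL = USL - g = 126.37 - 0.51
AL = 125.8600

125.8600


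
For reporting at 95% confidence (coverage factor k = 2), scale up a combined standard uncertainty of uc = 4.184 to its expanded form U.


U = k * uc
U = 2 * 4.184
U = 8.3680

8.3680


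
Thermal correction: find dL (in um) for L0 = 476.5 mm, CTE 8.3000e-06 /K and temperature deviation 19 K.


dL = L * alpha * dT
= 476.5 * 8.3000e-06 * 19
= 0.0751441 mm
dL_um = 0.0751441 * 1000 = 75.1441 um

75.1441


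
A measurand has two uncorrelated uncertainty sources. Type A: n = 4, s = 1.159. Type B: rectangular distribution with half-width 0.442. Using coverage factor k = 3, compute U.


u_A = s / sqrt(n) = 1.159 / sqrt(4) = 0.5795
u_B = half_width / sqrt(3) = 0.442 / sqrt(3) = 0.25518882
uc = sqrt(u_A^2 + u_B^2) = sqrt(0.5795^2 + 0.25518882^2) = 0.63319948
U = k * uc = 3 * 0.63319948
U = 1.8996

1.8996


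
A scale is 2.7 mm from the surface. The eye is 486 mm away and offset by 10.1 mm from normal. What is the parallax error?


error = h * offset / d
= 2.7 * 10.1 / 486
= 0.0561

0.0561


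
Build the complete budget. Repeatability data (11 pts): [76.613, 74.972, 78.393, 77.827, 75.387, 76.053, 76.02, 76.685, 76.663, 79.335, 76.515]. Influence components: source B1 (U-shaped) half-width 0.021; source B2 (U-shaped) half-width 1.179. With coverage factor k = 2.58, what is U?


mean = (76.613 + 74.972 + 78.393 + 77.827 + 75.387 + 76.053 + 76.02 + 76.685 + 76.663 + 79.335 + 76.515) / 11 = 76.76936364
s = sqrt(sum((x - mean)^2)/(n-1)) = 1.2907761
u_A = s / sqrt(n) = 1.2907761 / sqrt(11) = 0.38918364
u_B1 = 0.021 / sqrt(2) = 0.014849242
u_B2 = 1.179 / sqrt(2) = 0.8336789
uc = sqrt(0.38918364^2 + 0.014849242^2 + 0.8336789^2) = 0.9201657
U = k * uc = 2.58 * 0.9201657
U = 2.3740

2.3740


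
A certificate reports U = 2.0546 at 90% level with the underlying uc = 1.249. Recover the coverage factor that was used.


k = U / uc
k = 2.0546 / 1.249
k = 1.645

1.645


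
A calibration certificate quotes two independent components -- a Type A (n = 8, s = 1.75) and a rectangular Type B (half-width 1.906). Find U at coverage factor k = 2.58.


u_A = s / sqrt(n) = 1.75 / sqrt(8) = 0.61871843
u_B = half_width / sqrt(3) = 1.906 / sqrt(3) = 1.1004296
uc = sqrt(u_A^2 + u_B^2) = sqrt(0.61871843^2 + 1.1004296^2) = 1.2624412
U = k * uc = 2.58 * 1.2624412
U = 3.2571

3.2571


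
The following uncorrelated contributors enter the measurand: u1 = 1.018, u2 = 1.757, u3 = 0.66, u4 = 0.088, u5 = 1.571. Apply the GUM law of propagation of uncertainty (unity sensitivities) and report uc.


uc = sqrt(1.018^2 + 1.757^2 + 0.66^2 + 0.088^2 + 1.571^2)
uc = sqrt(7.034758)
uc = 2.6523

2.6523


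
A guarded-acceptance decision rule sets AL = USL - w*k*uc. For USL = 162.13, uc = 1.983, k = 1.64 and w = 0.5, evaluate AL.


U = k * uc = 1.64 * 1.983 = 3.25212
guard band g = w * U = 0.5 * 3.25212 = 1.62606
AL = USL - g = 162.13 - 1.62606
AL = 160.5039

160.5039


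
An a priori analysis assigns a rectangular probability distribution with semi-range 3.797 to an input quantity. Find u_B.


u_B = half_width / sqrt(3)
u_B = 3.797 / 1.7320508
u_B = 2.1922

2.1922


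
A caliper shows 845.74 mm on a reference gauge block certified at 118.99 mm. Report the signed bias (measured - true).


Systematic error = measured - true
= 845.74 - 118.99
= 726.7500

726.7500


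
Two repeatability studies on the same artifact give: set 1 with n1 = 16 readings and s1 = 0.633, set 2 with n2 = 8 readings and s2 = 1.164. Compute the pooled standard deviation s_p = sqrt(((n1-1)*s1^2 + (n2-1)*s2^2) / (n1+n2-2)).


s_p = sqrt(((n1-1)*s1^2 + (n2-1)*s2^2) / (n1+n2-2))
numerator = (16-1)*0.633^2 + (8-1)*1.164^2 = 6.010335 + 9.484272 = 15.494607
denominator = 16 + 8 - 2 = 22
s_p^2 = 15.494607 / 22 = 0.70430032
s_p = sqrt(0.70430032) = 0.8392

0.8392


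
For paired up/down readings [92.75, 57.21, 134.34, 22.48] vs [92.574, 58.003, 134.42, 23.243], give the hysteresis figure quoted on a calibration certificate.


|92.75 - 92.574| = 0.1760
|57.21 - 58.003| = 0.7930
|134.34 - 134.42| = 0.0800
|22.48 - 23.243| = 0.7630
hysteresis = max(diffs) = 0.7930

0.7930


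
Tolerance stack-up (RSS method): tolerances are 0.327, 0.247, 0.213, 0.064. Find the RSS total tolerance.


RSS = sqrt(0.327^2 + 0.247^2 + 0.213^2 + 0.064^2)
= sqrt(0.217403)
= 0.4663

0.4663


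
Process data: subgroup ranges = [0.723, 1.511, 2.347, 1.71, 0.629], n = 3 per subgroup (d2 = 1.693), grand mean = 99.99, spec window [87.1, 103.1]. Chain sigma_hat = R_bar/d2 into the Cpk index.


R_bar = (0.723 + 1.511 + 2.347 + 1.71 + 0.629) / 5 = 1.384
sigma = R_bar / d2 = 1.384 / 1.693 = 0.81748376
Cp = (USL - LSL)/(6*sigma) = (103.1 - 87.1)/(6*0.81748376) = 3.2620
Cpu = (103.1 - 99.99)/(3*0.81748376) = 1.2681
Cpl = (99.99 - 87.1)/(3*0.81748376) = 5.2560
Cpk = min(Cpu, Cpl) = 1.2681

1.2681


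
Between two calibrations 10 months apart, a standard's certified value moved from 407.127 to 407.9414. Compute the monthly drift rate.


rate = (v2 - v1) / months
= (407.9414 - 407.127) / 10
= 0.8144 / 10
= 0.0814

0.0814


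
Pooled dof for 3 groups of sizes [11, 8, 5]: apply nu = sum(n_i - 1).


nu = sum_i (n_i - 1)
nu = ((11 - 1) + (8 - 1) + (5 - 1))
nu = 10 + 7 + 4
nu = 21

21


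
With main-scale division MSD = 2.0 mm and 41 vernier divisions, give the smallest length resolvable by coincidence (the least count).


LC = MSD / n_div
= 2.0 / 41
= 0.0488

0.0488


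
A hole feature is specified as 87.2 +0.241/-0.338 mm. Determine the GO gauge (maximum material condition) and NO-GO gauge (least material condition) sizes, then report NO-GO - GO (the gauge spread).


GO = nominal - lower_tol (smallest hole = maximum material condition)
GO = 87.2 - 0.338 = 86.862
NO-GO = nominal + upper_tol (largest hole = least material condition)
NO-GO = 87.2 + 0.241 = 87.441
spread = NO-GO - GO = 87.441 - 86.862 = 0.5790

0.5790


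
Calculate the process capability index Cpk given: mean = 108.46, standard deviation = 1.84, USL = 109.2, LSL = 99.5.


Cpu = (USL - mean) / (3*sigma) = (109.2 - 108.46) / (3*1.84) = 0.1341
Cpl = (mean - LSL) / (3*sigma) = (108.46 - 99.5) / (3*1.84) = 1.6232
Cpk = min(Cpu, Cpl) = 0.1341

0.1341


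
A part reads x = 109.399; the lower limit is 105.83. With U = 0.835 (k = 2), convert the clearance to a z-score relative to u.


u = U / k = 0.835 / 2 = 0.4175
margin = |LSL - x| = |105.83 - 109.399| = 3.569
z = margin / u = 3.569 / 0.4175
z = 8.5485

8.5485
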